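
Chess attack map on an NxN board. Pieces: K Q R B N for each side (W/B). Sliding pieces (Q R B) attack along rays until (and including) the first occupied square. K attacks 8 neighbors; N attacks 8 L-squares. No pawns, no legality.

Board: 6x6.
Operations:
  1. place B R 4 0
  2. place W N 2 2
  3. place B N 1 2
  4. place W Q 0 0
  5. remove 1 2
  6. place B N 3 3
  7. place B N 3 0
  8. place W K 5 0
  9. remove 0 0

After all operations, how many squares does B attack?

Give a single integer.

Answer: 16

Derivation:
Op 1: place BR@(4,0)
Op 2: place WN@(2,2)
Op 3: place BN@(1,2)
Op 4: place WQ@(0,0)
Op 5: remove (1,2)
Op 6: place BN@(3,3)
Op 7: place BN@(3,0)
Op 8: place WK@(5,0)
Op 9: remove (0,0)
Per-piece attacks for B:
  BN@(3,0): attacks (4,2) (5,1) (2,2) (1,1)
  BN@(3,3): attacks (4,5) (5,4) (2,5) (1,4) (4,1) (5,2) (2,1) (1,2)
  BR@(4,0): attacks (4,1) (4,2) (4,3) (4,4) (4,5) (5,0) (3,0) [ray(1,0) blocked at (5,0); ray(-1,0) blocked at (3,0)]
Union (16 distinct): (1,1) (1,2) (1,4) (2,1) (2,2) (2,5) (3,0) (4,1) (4,2) (4,3) (4,4) (4,5) (5,0) (5,1) (5,2) (5,4)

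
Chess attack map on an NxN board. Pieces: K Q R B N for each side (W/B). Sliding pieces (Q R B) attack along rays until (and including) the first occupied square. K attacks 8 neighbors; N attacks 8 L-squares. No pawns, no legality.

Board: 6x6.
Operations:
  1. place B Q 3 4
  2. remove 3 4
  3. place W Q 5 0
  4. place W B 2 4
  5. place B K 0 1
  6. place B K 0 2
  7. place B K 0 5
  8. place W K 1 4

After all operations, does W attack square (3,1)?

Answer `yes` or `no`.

Op 1: place BQ@(3,4)
Op 2: remove (3,4)
Op 3: place WQ@(5,0)
Op 4: place WB@(2,4)
Op 5: place BK@(0,1)
Op 6: place BK@(0,2)
Op 7: place BK@(0,5)
Op 8: place WK@(1,4)
Per-piece attacks for W:
  WK@(1,4): attacks (1,5) (1,3) (2,4) (0,4) (2,5) (2,3) (0,5) (0,3)
  WB@(2,4): attacks (3,5) (3,3) (4,2) (5,1) (1,5) (1,3) (0,2) [ray(-1,-1) blocked at (0,2)]
  WQ@(5,0): attacks (5,1) (5,2) (5,3) (5,4) (5,5) (4,0) (3,0) (2,0) (1,0) (0,0) (4,1) (3,2) (2,3) (1,4) [ray(-1,1) blocked at (1,4)]
W attacks (3,1): no

Answer: no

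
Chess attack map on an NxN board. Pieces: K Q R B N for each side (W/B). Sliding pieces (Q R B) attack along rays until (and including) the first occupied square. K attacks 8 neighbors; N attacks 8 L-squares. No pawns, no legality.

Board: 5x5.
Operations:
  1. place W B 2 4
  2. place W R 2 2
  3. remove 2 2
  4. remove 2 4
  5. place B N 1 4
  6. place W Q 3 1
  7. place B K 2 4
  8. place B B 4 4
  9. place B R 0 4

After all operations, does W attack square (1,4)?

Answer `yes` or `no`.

Answer: no

Derivation:
Op 1: place WB@(2,4)
Op 2: place WR@(2,2)
Op 3: remove (2,2)
Op 4: remove (2,4)
Op 5: place BN@(1,4)
Op 6: place WQ@(3,1)
Op 7: place BK@(2,4)
Op 8: place BB@(4,4)
Op 9: place BR@(0,4)
Per-piece attacks for W:
  WQ@(3,1): attacks (3,2) (3,3) (3,4) (3,0) (4,1) (2,1) (1,1) (0,1) (4,2) (4,0) (2,2) (1,3) (0,4) (2,0) [ray(-1,1) blocked at (0,4)]
W attacks (1,4): no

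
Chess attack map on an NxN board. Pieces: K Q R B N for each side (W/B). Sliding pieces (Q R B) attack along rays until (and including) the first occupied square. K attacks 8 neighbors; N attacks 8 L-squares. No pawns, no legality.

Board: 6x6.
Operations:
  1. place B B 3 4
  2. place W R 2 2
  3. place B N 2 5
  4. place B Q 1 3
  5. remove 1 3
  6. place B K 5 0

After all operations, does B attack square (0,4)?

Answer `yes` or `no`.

Op 1: place BB@(3,4)
Op 2: place WR@(2,2)
Op 3: place BN@(2,5)
Op 4: place BQ@(1,3)
Op 5: remove (1,3)
Op 6: place BK@(5,0)
Per-piece attacks for B:
  BN@(2,5): attacks (3,3) (4,4) (1,3) (0,4)
  BB@(3,4): attacks (4,5) (4,3) (5,2) (2,5) (2,3) (1,2) (0,1) [ray(-1,1) blocked at (2,5)]
  BK@(5,0): attacks (5,1) (4,0) (4,1)
B attacks (0,4): yes

Answer: yes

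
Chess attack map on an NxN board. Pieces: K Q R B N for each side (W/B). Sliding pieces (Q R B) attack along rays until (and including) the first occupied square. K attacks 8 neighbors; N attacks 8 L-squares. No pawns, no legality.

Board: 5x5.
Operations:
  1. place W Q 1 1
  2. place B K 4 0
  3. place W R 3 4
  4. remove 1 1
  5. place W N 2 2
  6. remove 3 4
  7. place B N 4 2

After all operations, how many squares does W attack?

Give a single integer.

Op 1: place WQ@(1,1)
Op 2: place BK@(4,0)
Op 3: place WR@(3,4)
Op 4: remove (1,1)
Op 5: place WN@(2,2)
Op 6: remove (3,4)
Op 7: place BN@(4,2)
Per-piece attacks for W:
  WN@(2,2): attacks (3,4) (4,3) (1,4) (0,3) (3,0) (4,1) (1,0) (0,1)
Union (8 distinct): (0,1) (0,3) (1,0) (1,4) (3,0) (3,4) (4,1) (4,3)

Answer: 8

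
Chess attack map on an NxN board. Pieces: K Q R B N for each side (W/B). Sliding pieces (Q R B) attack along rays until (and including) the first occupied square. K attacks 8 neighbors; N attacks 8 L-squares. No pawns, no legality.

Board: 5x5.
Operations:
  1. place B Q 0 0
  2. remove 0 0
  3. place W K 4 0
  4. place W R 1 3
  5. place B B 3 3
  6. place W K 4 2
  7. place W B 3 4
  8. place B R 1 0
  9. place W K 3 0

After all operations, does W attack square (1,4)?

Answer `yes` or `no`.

Answer: yes

Derivation:
Op 1: place BQ@(0,0)
Op 2: remove (0,0)
Op 3: place WK@(4,0)
Op 4: place WR@(1,3)
Op 5: place BB@(3,3)
Op 6: place WK@(4,2)
Op 7: place WB@(3,4)
Op 8: place BR@(1,0)
Op 9: place WK@(3,0)
Per-piece attacks for W:
  WR@(1,3): attacks (1,4) (1,2) (1,1) (1,0) (2,3) (3,3) (0,3) [ray(0,-1) blocked at (1,0); ray(1,0) blocked at (3,3)]
  WK@(3,0): attacks (3,1) (4,0) (2,0) (4,1) (2,1)
  WB@(3,4): attacks (4,3) (2,3) (1,2) (0,1)
  WK@(4,0): attacks (4,1) (3,0) (3,1)
  WK@(4,2): attacks (4,3) (4,1) (3,2) (3,3) (3,1)
W attacks (1,4): yes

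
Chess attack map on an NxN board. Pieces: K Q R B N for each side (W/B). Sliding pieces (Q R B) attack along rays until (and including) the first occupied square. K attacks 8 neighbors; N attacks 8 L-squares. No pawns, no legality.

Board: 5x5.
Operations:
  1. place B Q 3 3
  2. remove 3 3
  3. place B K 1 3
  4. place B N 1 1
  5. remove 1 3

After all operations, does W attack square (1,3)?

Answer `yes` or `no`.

Answer: no

Derivation:
Op 1: place BQ@(3,3)
Op 2: remove (3,3)
Op 3: place BK@(1,3)
Op 4: place BN@(1,1)
Op 5: remove (1,3)
Per-piece attacks for W:
W attacks (1,3): no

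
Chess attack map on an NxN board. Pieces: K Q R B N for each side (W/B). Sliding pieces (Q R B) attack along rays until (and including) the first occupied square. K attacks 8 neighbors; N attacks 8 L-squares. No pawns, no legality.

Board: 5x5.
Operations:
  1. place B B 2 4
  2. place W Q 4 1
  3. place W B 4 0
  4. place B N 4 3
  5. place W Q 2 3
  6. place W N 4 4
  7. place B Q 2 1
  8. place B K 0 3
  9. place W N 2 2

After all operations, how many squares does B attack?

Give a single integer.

Answer: 19

Derivation:
Op 1: place BB@(2,4)
Op 2: place WQ@(4,1)
Op 3: place WB@(4,0)
Op 4: place BN@(4,3)
Op 5: place WQ@(2,3)
Op 6: place WN@(4,4)
Op 7: place BQ@(2,1)
Op 8: place BK@(0,3)
Op 9: place WN@(2,2)
Per-piece attacks for B:
  BK@(0,3): attacks (0,4) (0,2) (1,3) (1,4) (1,2)
  BQ@(2,1): attacks (2,2) (2,0) (3,1) (4,1) (1,1) (0,1) (3,2) (4,3) (3,0) (1,2) (0,3) (1,0) [ray(0,1) blocked at (2,2); ray(1,0) blocked at (4,1); ray(1,1) blocked at (4,3); ray(-1,1) blocked at (0,3)]
  BB@(2,4): attacks (3,3) (4,2) (1,3) (0,2)
  BN@(4,3): attacks (2,4) (3,1) (2,2)
Union (19 distinct): (0,1) (0,2) (0,3) (0,4) (1,0) (1,1) (1,2) (1,3) (1,4) (2,0) (2,2) (2,4) (3,0) (3,1) (3,2) (3,3) (4,1) (4,2) (4,3)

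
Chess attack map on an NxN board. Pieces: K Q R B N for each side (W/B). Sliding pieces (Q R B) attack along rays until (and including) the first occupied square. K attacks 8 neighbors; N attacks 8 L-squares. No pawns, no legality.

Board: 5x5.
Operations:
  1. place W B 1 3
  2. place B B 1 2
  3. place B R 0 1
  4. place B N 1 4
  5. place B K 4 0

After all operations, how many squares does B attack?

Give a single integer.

Answer: 14

Derivation:
Op 1: place WB@(1,3)
Op 2: place BB@(1,2)
Op 3: place BR@(0,1)
Op 4: place BN@(1,4)
Op 5: place BK@(4,0)
Per-piece attacks for B:
  BR@(0,1): attacks (0,2) (0,3) (0,4) (0,0) (1,1) (2,1) (3,1) (4,1)
  BB@(1,2): attacks (2,3) (3,4) (2,1) (3,0) (0,3) (0,1) [ray(-1,-1) blocked at (0,1)]
  BN@(1,4): attacks (2,2) (3,3) (0,2)
  BK@(4,0): attacks (4,1) (3,0) (3,1)
Union (14 distinct): (0,0) (0,1) (0,2) (0,3) (0,4) (1,1) (2,1) (2,2) (2,3) (3,0) (3,1) (3,3) (3,4) (4,1)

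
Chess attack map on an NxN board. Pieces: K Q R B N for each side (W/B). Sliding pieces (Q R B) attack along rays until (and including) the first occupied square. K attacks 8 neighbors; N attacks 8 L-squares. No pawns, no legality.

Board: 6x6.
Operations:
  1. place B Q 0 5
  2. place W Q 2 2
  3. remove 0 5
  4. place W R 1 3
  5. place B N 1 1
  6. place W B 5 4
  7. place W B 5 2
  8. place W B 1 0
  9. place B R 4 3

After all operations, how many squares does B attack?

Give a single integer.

Op 1: place BQ@(0,5)
Op 2: place WQ@(2,2)
Op 3: remove (0,5)
Op 4: place WR@(1,3)
Op 5: place BN@(1,1)
Op 6: place WB@(5,4)
Op 7: place WB@(5,2)
Op 8: place WB@(1,0)
Op 9: place BR@(4,3)
Per-piece attacks for B:
  BN@(1,1): attacks (2,3) (3,2) (0,3) (3,0)
  BR@(4,3): attacks (4,4) (4,5) (4,2) (4,1) (4,0) (5,3) (3,3) (2,3) (1,3) [ray(-1,0) blocked at (1,3)]
Union (12 distinct): (0,3) (1,3) (2,3) (3,0) (3,2) (3,3) (4,0) (4,1) (4,2) (4,4) (4,5) (5,3)

Answer: 12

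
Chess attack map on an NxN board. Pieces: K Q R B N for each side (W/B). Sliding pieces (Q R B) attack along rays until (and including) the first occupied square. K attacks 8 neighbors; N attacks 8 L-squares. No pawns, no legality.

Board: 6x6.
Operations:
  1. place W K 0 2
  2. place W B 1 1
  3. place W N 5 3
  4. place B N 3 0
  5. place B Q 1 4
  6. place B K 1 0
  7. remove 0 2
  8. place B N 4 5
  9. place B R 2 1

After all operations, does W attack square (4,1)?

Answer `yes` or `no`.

Answer: yes

Derivation:
Op 1: place WK@(0,2)
Op 2: place WB@(1,1)
Op 3: place WN@(5,3)
Op 4: place BN@(3,0)
Op 5: place BQ@(1,4)
Op 6: place BK@(1,0)
Op 7: remove (0,2)
Op 8: place BN@(4,5)
Op 9: place BR@(2,1)
Per-piece attacks for W:
  WB@(1,1): attacks (2,2) (3,3) (4,4) (5,5) (2,0) (0,2) (0,0)
  WN@(5,3): attacks (4,5) (3,4) (4,1) (3,2)
W attacks (4,1): yes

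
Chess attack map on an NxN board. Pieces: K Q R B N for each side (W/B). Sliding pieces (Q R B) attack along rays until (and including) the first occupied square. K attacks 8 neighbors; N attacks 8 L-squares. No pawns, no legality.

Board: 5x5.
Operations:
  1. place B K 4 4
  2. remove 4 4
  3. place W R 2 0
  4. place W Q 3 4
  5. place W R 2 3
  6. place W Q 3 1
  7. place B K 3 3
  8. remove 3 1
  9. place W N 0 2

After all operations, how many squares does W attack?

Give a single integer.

Answer: 16

Derivation:
Op 1: place BK@(4,4)
Op 2: remove (4,4)
Op 3: place WR@(2,0)
Op 4: place WQ@(3,4)
Op 5: place WR@(2,3)
Op 6: place WQ@(3,1)
Op 7: place BK@(3,3)
Op 8: remove (3,1)
Op 9: place WN@(0,2)
Per-piece attacks for W:
  WN@(0,2): attacks (1,4) (2,3) (1,0) (2,1)
  WR@(2,0): attacks (2,1) (2,2) (2,3) (3,0) (4,0) (1,0) (0,0) [ray(0,1) blocked at (2,3)]
  WR@(2,3): attacks (2,4) (2,2) (2,1) (2,0) (3,3) (1,3) (0,3) [ray(0,-1) blocked at (2,0); ray(1,0) blocked at (3,3)]
  WQ@(3,4): attacks (3,3) (4,4) (2,4) (1,4) (0,4) (4,3) (2,3) [ray(0,-1) blocked at (3,3); ray(-1,-1) blocked at (2,3)]
Union (16 distinct): (0,0) (0,3) (0,4) (1,0) (1,3) (1,4) (2,0) (2,1) (2,2) (2,3) (2,4) (3,0) (3,3) (4,0) (4,3) (4,4)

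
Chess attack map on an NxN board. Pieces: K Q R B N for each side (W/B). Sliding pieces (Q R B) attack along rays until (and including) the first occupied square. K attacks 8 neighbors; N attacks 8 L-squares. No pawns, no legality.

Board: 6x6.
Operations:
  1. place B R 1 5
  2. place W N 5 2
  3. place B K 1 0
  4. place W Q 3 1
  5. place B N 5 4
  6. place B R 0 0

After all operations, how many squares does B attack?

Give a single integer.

Op 1: place BR@(1,5)
Op 2: place WN@(5,2)
Op 3: place BK@(1,0)
Op 4: place WQ@(3,1)
Op 5: place BN@(5,4)
Op 6: place BR@(0,0)
Per-piece attacks for B:
  BR@(0,0): attacks (0,1) (0,2) (0,3) (0,4) (0,5) (1,0) [ray(1,0) blocked at (1,0)]
  BK@(1,0): attacks (1,1) (2,0) (0,0) (2,1) (0,1)
  BR@(1,5): attacks (1,4) (1,3) (1,2) (1,1) (1,0) (2,5) (3,5) (4,5) (5,5) (0,5) [ray(0,-1) blocked at (1,0)]
  BN@(5,4): attacks (3,5) (4,2) (3,3)
Union (19 distinct): (0,0) (0,1) (0,2) (0,3) (0,4) (0,5) (1,0) (1,1) (1,2) (1,3) (1,4) (2,0) (2,1) (2,5) (3,3) (3,5) (4,2) (4,5) (5,5)

Answer: 19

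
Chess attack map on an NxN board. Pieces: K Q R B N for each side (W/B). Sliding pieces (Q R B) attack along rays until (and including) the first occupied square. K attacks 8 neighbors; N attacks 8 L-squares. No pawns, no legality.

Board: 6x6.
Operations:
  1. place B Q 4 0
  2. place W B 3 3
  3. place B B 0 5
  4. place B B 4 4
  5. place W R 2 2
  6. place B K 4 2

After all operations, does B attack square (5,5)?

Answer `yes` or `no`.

Op 1: place BQ@(4,0)
Op 2: place WB@(3,3)
Op 3: place BB@(0,5)
Op 4: place BB@(4,4)
Op 5: place WR@(2,2)
Op 6: place BK@(4,2)
Per-piece attacks for B:
  BB@(0,5): attacks (1,4) (2,3) (3,2) (4,1) (5,0)
  BQ@(4,0): attacks (4,1) (4,2) (5,0) (3,0) (2,0) (1,0) (0,0) (5,1) (3,1) (2,2) [ray(0,1) blocked at (4,2); ray(-1,1) blocked at (2,2)]
  BK@(4,2): attacks (4,3) (4,1) (5,2) (3,2) (5,3) (5,1) (3,3) (3,1)
  BB@(4,4): attacks (5,5) (5,3) (3,5) (3,3) [ray(-1,-1) blocked at (3,3)]
B attacks (5,5): yes

Answer: yes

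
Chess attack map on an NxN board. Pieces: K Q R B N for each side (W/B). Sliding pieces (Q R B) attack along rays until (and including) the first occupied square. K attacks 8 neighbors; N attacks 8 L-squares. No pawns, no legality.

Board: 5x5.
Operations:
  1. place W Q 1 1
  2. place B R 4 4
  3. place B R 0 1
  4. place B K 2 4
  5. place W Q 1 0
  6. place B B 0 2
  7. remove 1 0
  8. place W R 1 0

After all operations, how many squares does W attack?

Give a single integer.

Answer: 17

Derivation:
Op 1: place WQ@(1,1)
Op 2: place BR@(4,4)
Op 3: place BR@(0,1)
Op 4: place BK@(2,4)
Op 5: place WQ@(1,0)
Op 6: place BB@(0,2)
Op 7: remove (1,0)
Op 8: place WR@(1,0)
Per-piece attacks for W:
  WR@(1,0): attacks (1,1) (2,0) (3,0) (4,0) (0,0) [ray(0,1) blocked at (1,1)]
  WQ@(1,1): attacks (1,2) (1,3) (1,4) (1,0) (2,1) (3,1) (4,1) (0,1) (2,2) (3,3) (4,4) (2,0) (0,2) (0,0) [ray(0,-1) blocked at (1,0); ray(-1,0) blocked at (0,1); ray(1,1) blocked at (4,4); ray(-1,1) blocked at (0,2)]
Union (17 distinct): (0,0) (0,1) (0,2) (1,0) (1,1) (1,2) (1,3) (1,4) (2,0) (2,1) (2,2) (3,0) (3,1) (3,3) (4,0) (4,1) (4,4)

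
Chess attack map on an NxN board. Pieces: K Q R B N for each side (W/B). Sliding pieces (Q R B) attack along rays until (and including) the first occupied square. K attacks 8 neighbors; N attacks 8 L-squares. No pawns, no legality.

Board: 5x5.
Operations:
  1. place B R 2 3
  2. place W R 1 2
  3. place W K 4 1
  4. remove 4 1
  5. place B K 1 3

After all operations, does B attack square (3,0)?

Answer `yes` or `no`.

Op 1: place BR@(2,3)
Op 2: place WR@(1,2)
Op 3: place WK@(4,1)
Op 4: remove (4,1)
Op 5: place BK@(1,3)
Per-piece attacks for B:
  BK@(1,3): attacks (1,4) (1,2) (2,3) (0,3) (2,4) (2,2) (0,4) (0,2)
  BR@(2,3): attacks (2,4) (2,2) (2,1) (2,0) (3,3) (4,3) (1,3) [ray(-1,0) blocked at (1,3)]
B attacks (3,0): no

Answer: no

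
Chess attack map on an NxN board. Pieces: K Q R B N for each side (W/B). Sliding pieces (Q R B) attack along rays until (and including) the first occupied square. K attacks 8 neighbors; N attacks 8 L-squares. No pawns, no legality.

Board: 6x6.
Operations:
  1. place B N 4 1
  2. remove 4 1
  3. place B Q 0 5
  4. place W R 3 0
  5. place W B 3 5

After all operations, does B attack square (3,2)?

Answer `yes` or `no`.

Answer: yes

Derivation:
Op 1: place BN@(4,1)
Op 2: remove (4,1)
Op 3: place BQ@(0,5)
Op 4: place WR@(3,0)
Op 5: place WB@(3,5)
Per-piece attacks for B:
  BQ@(0,5): attacks (0,4) (0,3) (0,2) (0,1) (0,0) (1,5) (2,5) (3,5) (1,4) (2,3) (3,2) (4,1) (5,0) [ray(1,0) blocked at (3,5)]
B attacks (3,2): yes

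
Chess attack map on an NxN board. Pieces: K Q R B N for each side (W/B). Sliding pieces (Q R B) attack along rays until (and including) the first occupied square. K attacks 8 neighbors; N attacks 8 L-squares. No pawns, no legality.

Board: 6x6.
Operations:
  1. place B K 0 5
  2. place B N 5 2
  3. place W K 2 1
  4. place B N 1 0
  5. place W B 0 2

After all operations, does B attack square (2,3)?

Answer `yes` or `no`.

Answer: no

Derivation:
Op 1: place BK@(0,5)
Op 2: place BN@(5,2)
Op 3: place WK@(2,1)
Op 4: place BN@(1,0)
Op 5: place WB@(0,2)
Per-piece attacks for B:
  BK@(0,5): attacks (0,4) (1,5) (1,4)
  BN@(1,0): attacks (2,2) (3,1) (0,2)
  BN@(5,2): attacks (4,4) (3,3) (4,0) (3,1)
B attacks (2,3): no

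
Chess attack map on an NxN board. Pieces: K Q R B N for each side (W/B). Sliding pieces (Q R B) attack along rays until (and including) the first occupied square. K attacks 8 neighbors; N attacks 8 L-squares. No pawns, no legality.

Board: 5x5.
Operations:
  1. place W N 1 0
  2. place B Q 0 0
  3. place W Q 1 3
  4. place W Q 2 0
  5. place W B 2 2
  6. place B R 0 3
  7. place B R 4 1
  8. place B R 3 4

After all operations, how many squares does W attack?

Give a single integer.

Op 1: place WN@(1,0)
Op 2: place BQ@(0,0)
Op 3: place WQ@(1,3)
Op 4: place WQ@(2,0)
Op 5: place WB@(2,2)
Op 6: place BR@(0,3)
Op 7: place BR@(4,1)
Op 8: place BR@(3,4)
Per-piece attacks for W:
  WN@(1,0): attacks (2,2) (3,1) (0,2)
  WQ@(1,3): attacks (1,4) (1,2) (1,1) (1,0) (2,3) (3,3) (4,3) (0,3) (2,4) (2,2) (0,4) (0,2) [ray(0,-1) blocked at (1,0); ray(-1,0) blocked at (0,3); ray(1,-1) blocked at (2,2)]
  WQ@(2,0): attacks (2,1) (2,2) (3,0) (4,0) (1,0) (3,1) (4,2) (1,1) (0,2) [ray(0,1) blocked at (2,2); ray(-1,0) blocked at (1,0)]
  WB@(2,2): attacks (3,3) (4,4) (3,1) (4,0) (1,3) (1,1) (0,0) [ray(-1,1) blocked at (1,3); ray(-1,-1) blocked at (0,0)]
Union (20 distinct): (0,0) (0,2) (0,3) (0,4) (1,0) (1,1) (1,2) (1,3) (1,4) (2,1) (2,2) (2,3) (2,4) (3,0) (3,1) (3,3) (4,0) (4,2) (4,3) (4,4)

Answer: 20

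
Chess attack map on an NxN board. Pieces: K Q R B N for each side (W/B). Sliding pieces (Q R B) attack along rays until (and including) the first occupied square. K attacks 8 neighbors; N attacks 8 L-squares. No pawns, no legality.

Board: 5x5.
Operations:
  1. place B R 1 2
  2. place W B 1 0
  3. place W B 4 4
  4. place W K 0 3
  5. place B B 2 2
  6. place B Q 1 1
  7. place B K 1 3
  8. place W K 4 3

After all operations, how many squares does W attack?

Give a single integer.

Op 1: place BR@(1,2)
Op 2: place WB@(1,0)
Op 3: place WB@(4,4)
Op 4: place WK@(0,3)
Op 5: place BB@(2,2)
Op 6: place BQ@(1,1)
Op 7: place BK@(1,3)
Op 8: place WK@(4,3)
Per-piece attacks for W:
  WK@(0,3): attacks (0,4) (0,2) (1,3) (1,4) (1,2)
  WB@(1,0): attacks (2,1) (3,2) (4,3) (0,1) [ray(1,1) blocked at (4,3)]
  WK@(4,3): attacks (4,4) (4,2) (3,3) (3,4) (3,2)
  WB@(4,4): attacks (3,3) (2,2) [ray(-1,-1) blocked at (2,2)]
Union (14 distinct): (0,1) (0,2) (0,4) (1,2) (1,3) (1,4) (2,1) (2,2) (3,2) (3,3) (3,4) (4,2) (4,3) (4,4)

Answer: 14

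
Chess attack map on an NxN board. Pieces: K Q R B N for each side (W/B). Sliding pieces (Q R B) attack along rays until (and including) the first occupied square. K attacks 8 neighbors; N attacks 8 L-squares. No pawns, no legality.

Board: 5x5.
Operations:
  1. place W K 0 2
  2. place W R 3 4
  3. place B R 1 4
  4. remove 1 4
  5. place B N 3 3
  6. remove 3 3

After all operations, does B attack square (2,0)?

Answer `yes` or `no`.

Answer: no

Derivation:
Op 1: place WK@(0,2)
Op 2: place WR@(3,4)
Op 3: place BR@(1,4)
Op 4: remove (1,4)
Op 5: place BN@(3,3)
Op 6: remove (3,3)
Per-piece attacks for B:
B attacks (2,0): no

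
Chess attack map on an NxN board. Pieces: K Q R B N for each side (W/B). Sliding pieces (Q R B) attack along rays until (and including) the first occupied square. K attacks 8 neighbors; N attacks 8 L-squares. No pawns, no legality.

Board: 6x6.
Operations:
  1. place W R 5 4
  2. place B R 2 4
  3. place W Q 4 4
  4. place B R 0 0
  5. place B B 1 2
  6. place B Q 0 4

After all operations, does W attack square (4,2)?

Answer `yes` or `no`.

Answer: yes

Derivation:
Op 1: place WR@(5,4)
Op 2: place BR@(2,4)
Op 3: place WQ@(4,4)
Op 4: place BR@(0,0)
Op 5: place BB@(1,2)
Op 6: place BQ@(0,4)
Per-piece attacks for W:
  WQ@(4,4): attacks (4,5) (4,3) (4,2) (4,1) (4,0) (5,4) (3,4) (2,4) (5,5) (5,3) (3,5) (3,3) (2,2) (1,1) (0,0) [ray(1,0) blocked at (5,4); ray(-1,0) blocked at (2,4); ray(-1,-1) blocked at (0,0)]
  WR@(5,4): attacks (5,5) (5,3) (5,2) (5,1) (5,0) (4,4) [ray(-1,0) blocked at (4,4)]
W attacks (4,2): yes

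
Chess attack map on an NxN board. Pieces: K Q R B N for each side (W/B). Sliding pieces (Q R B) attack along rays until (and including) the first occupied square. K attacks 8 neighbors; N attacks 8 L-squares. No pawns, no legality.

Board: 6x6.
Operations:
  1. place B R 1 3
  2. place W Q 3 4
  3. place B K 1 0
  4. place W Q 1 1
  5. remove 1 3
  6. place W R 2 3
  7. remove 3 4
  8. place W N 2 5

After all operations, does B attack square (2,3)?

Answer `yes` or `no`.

Answer: no

Derivation:
Op 1: place BR@(1,3)
Op 2: place WQ@(3,4)
Op 3: place BK@(1,0)
Op 4: place WQ@(1,1)
Op 5: remove (1,3)
Op 6: place WR@(2,3)
Op 7: remove (3,4)
Op 8: place WN@(2,5)
Per-piece attacks for B:
  BK@(1,0): attacks (1,1) (2,0) (0,0) (2,1) (0,1)
B attacks (2,3): no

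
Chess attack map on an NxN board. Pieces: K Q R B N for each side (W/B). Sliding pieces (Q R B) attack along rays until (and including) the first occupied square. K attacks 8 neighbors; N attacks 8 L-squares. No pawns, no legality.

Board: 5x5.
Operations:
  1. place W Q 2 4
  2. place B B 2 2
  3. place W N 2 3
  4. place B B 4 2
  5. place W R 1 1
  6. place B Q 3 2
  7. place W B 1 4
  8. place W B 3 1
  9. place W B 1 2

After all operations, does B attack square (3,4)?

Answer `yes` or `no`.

Answer: yes

Derivation:
Op 1: place WQ@(2,4)
Op 2: place BB@(2,2)
Op 3: place WN@(2,3)
Op 4: place BB@(4,2)
Op 5: place WR@(1,1)
Op 6: place BQ@(3,2)
Op 7: place WB@(1,4)
Op 8: place WB@(3,1)
Op 9: place WB@(1,2)
Per-piece attacks for B:
  BB@(2,2): attacks (3,3) (4,4) (3,1) (1,3) (0,4) (1,1) [ray(1,-1) blocked at (3,1); ray(-1,-1) blocked at (1,1)]
  BQ@(3,2): attacks (3,3) (3,4) (3,1) (4,2) (2,2) (4,3) (4,1) (2,3) (2,1) (1,0) [ray(0,-1) blocked at (3,1); ray(1,0) blocked at (4,2); ray(-1,0) blocked at (2,2); ray(-1,1) blocked at (2,3)]
  BB@(4,2): attacks (3,3) (2,4) (3,1) [ray(-1,1) blocked at (2,4); ray(-1,-1) blocked at (3,1)]
B attacks (3,4): yes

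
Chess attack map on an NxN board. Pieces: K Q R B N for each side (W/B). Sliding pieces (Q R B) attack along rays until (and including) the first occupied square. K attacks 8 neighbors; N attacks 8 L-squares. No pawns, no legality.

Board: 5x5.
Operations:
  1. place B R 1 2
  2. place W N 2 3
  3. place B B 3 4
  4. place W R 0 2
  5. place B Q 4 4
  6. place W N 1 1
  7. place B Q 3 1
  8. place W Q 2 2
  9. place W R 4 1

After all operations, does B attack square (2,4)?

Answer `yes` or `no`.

Op 1: place BR@(1,2)
Op 2: place WN@(2,3)
Op 3: place BB@(3,4)
Op 4: place WR@(0,2)
Op 5: place BQ@(4,4)
Op 6: place WN@(1,1)
Op 7: place BQ@(3,1)
Op 8: place WQ@(2,2)
Op 9: place WR@(4,1)
Per-piece attacks for B:
  BR@(1,2): attacks (1,3) (1,4) (1,1) (2,2) (0,2) [ray(0,-1) blocked at (1,1); ray(1,0) blocked at (2,2); ray(-1,0) blocked at (0,2)]
  BQ@(3,1): attacks (3,2) (3,3) (3,4) (3,0) (4,1) (2,1) (1,1) (4,2) (4,0) (2,2) (2,0) [ray(0,1) blocked at (3,4); ray(1,0) blocked at (4,1); ray(-1,0) blocked at (1,1); ray(-1,1) blocked at (2,2)]
  BB@(3,4): attacks (4,3) (2,3) [ray(-1,-1) blocked at (2,3)]
  BQ@(4,4): attacks (4,3) (4,2) (4,1) (3,4) (3,3) (2,2) [ray(0,-1) blocked at (4,1); ray(-1,0) blocked at (3,4); ray(-1,-1) blocked at (2,2)]
B attacks (2,4): no

Answer: no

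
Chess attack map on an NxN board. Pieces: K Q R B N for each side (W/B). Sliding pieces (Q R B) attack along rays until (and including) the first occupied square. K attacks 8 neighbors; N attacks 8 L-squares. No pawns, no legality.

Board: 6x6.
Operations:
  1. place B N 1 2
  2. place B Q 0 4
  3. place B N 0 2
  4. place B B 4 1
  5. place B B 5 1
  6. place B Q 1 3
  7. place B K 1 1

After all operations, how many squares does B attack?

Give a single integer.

Op 1: place BN@(1,2)
Op 2: place BQ@(0,4)
Op 3: place BN@(0,2)
Op 4: place BB@(4,1)
Op 5: place BB@(5,1)
Op 6: place BQ@(1,3)
Op 7: place BK@(1,1)
Per-piece attacks for B:
  BN@(0,2): attacks (1,4) (2,3) (1,0) (2,1)
  BQ@(0,4): attacks (0,5) (0,3) (0,2) (1,4) (2,4) (3,4) (4,4) (5,4) (1,5) (1,3) [ray(0,-1) blocked at (0,2); ray(1,-1) blocked at (1,3)]
  BK@(1,1): attacks (1,2) (1,0) (2,1) (0,1) (2,2) (2,0) (0,2) (0,0)
  BN@(1,2): attacks (2,4) (3,3) (0,4) (2,0) (3,1) (0,0)
  BQ@(1,3): attacks (1,4) (1,5) (1,2) (2,3) (3,3) (4,3) (5,3) (0,3) (2,4) (3,5) (2,2) (3,1) (4,0) (0,4) (0,2) [ray(0,-1) blocked at (1,2); ray(-1,1) blocked at (0,4); ray(-1,-1) blocked at (0,2)]
  BB@(4,1): attacks (5,2) (5,0) (3,2) (2,3) (1,4) (0,5) (3,0)
  BB@(5,1): attacks (4,2) (3,3) (2,4) (1,5) (4,0)
Union (30 distinct): (0,0) (0,1) (0,2) (0,3) (0,4) (0,5) (1,0) (1,2) (1,3) (1,4) (1,5) (2,0) (2,1) (2,2) (2,3) (2,4) (3,0) (3,1) (3,2) (3,3) (3,4) (3,5) (4,0) (4,2) (4,3) (4,4) (5,0) (5,2) (5,3) (5,4)

Answer: 30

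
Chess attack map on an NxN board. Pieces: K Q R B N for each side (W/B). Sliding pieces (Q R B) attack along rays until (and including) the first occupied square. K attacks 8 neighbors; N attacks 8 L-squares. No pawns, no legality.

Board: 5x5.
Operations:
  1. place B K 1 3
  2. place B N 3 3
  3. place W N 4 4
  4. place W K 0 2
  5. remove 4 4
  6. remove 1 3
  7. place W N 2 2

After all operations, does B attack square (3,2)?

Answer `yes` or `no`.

Answer: no

Derivation:
Op 1: place BK@(1,3)
Op 2: place BN@(3,3)
Op 3: place WN@(4,4)
Op 4: place WK@(0,2)
Op 5: remove (4,4)
Op 6: remove (1,3)
Op 7: place WN@(2,2)
Per-piece attacks for B:
  BN@(3,3): attacks (1,4) (4,1) (2,1) (1,2)
B attacks (3,2): no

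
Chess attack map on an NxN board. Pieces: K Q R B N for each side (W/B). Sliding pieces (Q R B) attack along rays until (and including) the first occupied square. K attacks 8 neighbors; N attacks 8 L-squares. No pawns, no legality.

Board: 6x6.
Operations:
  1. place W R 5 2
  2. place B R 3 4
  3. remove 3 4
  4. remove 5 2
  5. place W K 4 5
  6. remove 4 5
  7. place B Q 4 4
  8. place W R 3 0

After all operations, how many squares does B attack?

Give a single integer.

Op 1: place WR@(5,2)
Op 2: place BR@(3,4)
Op 3: remove (3,4)
Op 4: remove (5,2)
Op 5: place WK@(4,5)
Op 6: remove (4,5)
Op 7: place BQ@(4,4)
Op 8: place WR@(3,0)
Per-piece attacks for B:
  BQ@(4,4): attacks (4,5) (4,3) (4,2) (4,1) (4,0) (5,4) (3,4) (2,4) (1,4) (0,4) (5,5) (5,3) (3,5) (3,3) (2,2) (1,1) (0,0)
Union (17 distinct): (0,0) (0,4) (1,1) (1,4) (2,2) (2,4) (3,3) (3,4) (3,5) (4,0) (4,1) (4,2) (4,3) (4,5) (5,3) (5,4) (5,5)

Answer: 17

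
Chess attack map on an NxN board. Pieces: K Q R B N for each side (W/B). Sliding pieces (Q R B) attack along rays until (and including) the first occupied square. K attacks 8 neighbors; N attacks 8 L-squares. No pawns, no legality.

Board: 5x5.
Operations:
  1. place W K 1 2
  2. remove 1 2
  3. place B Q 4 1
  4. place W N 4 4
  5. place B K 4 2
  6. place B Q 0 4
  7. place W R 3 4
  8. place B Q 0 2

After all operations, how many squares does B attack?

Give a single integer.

Answer: 23

Derivation:
Op 1: place WK@(1,2)
Op 2: remove (1,2)
Op 3: place BQ@(4,1)
Op 4: place WN@(4,4)
Op 5: place BK@(4,2)
Op 6: place BQ@(0,4)
Op 7: place WR@(3,4)
Op 8: place BQ@(0,2)
Per-piece attacks for B:
  BQ@(0,2): attacks (0,3) (0,4) (0,1) (0,0) (1,2) (2,2) (3,2) (4,2) (1,3) (2,4) (1,1) (2,0) [ray(0,1) blocked at (0,4); ray(1,0) blocked at (4,2)]
  BQ@(0,4): attacks (0,3) (0,2) (1,4) (2,4) (3,4) (1,3) (2,2) (3,1) (4,0) [ray(0,-1) blocked at (0,2); ray(1,0) blocked at (3,4)]
  BQ@(4,1): attacks (4,2) (4,0) (3,1) (2,1) (1,1) (0,1) (3,2) (2,3) (1,4) (3,0) [ray(0,1) blocked at (4,2)]
  BK@(4,2): attacks (4,3) (4,1) (3,2) (3,3) (3,1)
Union (23 distinct): (0,0) (0,1) (0,2) (0,3) (0,4) (1,1) (1,2) (1,3) (1,4) (2,0) (2,1) (2,2) (2,3) (2,4) (3,0) (3,1) (3,2) (3,3) (3,4) (4,0) (4,1) (4,2) (4,3)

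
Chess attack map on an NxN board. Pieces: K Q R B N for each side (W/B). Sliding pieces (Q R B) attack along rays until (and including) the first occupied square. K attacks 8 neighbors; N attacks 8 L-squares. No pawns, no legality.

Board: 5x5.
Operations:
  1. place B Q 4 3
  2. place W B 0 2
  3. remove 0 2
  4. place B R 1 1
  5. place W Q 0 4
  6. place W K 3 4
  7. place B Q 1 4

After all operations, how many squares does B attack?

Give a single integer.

Answer: 19

Derivation:
Op 1: place BQ@(4,3)
Op 2: place WB@(0,2)
Op 3: remove (0,2)
Op 4: place BR@(1,1)
Op 5: place WQ@(0,4)
Op 6: place WK@(3,4)
Op 7: place BQ@(1,4)
Per-piece attacks for B:
  BR@(1,1): attacks (1,2) (1,3) (1,4) (1,0) (2,1) (3,1) (4,1) (0,1) [ray(0,1) blocked at (1,4)]
  BQ@(1,4): attacks (1,3) (1,2) (1,1) (2,4) (3,4) (0,4) (2,3) (3,2) (4,1) (0,3) [ray(0,-1) blocked at (1,1); ray(1,0) blocked at (3,4); ray(-1,0) blocked at (0,4)]
  BQ@(4,3): attacks (4,4) (4,2) (4,1) (4,0) (3,3) (2,3) (1,3) (0,3) (3,4) (3,2) (2,1) (1,0) [ray(-1,1) blocked at (3,4)]
Union (19 distinct): (0,1) (0,3) (0,4) (1,0) (1,1) (1,2) (1,3) (1,4) (2,1) (2,3) (2,4) (3,1) (3,2) (3,3) (3,4) (4,0) (4,1) (4,2) (4,4)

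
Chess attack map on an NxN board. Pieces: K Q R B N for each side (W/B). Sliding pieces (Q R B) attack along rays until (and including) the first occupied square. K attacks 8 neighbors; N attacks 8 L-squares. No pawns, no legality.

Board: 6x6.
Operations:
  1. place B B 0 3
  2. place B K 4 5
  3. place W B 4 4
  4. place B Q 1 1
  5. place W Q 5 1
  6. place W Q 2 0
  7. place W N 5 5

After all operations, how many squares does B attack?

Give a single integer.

Op 1: place BB@(0,3)
Op 2: place BK@(4,5)
Op 3: place WB@(4,4)
Op 4: place BQ@(1,1)
Op 5: place WQ@(5,1)
Op 6: place WQ@(2,0)
Op 7: place WN@(5,5)
Per-piece attacks for B:
  BB@(0,3): attacks (1,4) (2,5) (1,2) (2,1) (3,0)
  BQ@(1,1): attacks (1,2) (1,3) (1,4) (1,5) (1,0) (2,1) (3,1) (4,1) (5,1) (0,1) (2,2) (3,3) (4,4) (2,0) (0,2) (0,0) [ray(1,0) blocked at (5,1); ray(1,1) blocked at (4,4); ray(1,-1) blocked at (2,0)]
  BK@(4,5): attacks (4,4) (5,5) (3,5) (5,4) (3,4)
Union (22 distinct): (0,0) (0,1) (0,2) (1,0) (1,2) (1,3) (1,4) (1,5) (2,0) (2,1) (2,2) (2,5) (3,0) (3,1) (3,3) (3,4) (3,5) (4,1) (4,4) (5,1) (5,4) (5,5)

Answer: 22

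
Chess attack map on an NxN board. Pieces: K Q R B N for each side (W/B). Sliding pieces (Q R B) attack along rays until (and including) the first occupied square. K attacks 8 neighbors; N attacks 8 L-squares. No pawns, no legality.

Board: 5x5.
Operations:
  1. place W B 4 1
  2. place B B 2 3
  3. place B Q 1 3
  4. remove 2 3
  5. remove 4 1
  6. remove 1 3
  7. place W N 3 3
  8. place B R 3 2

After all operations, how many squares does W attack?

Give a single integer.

Op 1: place WB@(4,1)
Op 2: place BB@(2,3)
Op 3: place BQ@(1,3)
Op 4: remove (2,3)
Op 5: remove (4,1)
Op 6: remove (1,3)
Op 7: place WN@(3,3)
Op 8: place BR@(3,2)
Per-piece attacks for W:
  WN@(3,3): attacks (1,4) (4,1) (2,1) (1,2)
Union (4 distinct): (1,2) (1,4) (2,1) (4,1)

Answer: 4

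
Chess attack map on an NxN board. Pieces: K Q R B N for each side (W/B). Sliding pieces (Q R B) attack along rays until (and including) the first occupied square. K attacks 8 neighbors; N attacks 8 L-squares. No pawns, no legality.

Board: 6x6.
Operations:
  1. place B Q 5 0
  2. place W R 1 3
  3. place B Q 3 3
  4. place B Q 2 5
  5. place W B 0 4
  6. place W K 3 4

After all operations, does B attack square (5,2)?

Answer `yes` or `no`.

Op 1: place BQ@(5,0)
Op 2: place WR@(1,3)
Op 3: place BQ@(3,3)
Op 4: place BQ@(2,5)
Op 5: place WB@(0,4)
Op 6: place WK@(3,4)
Per-piece attacks for B:
  BQ@(2,5): attacks (2,4) (2,3) (2,2) (2,1) (2,0) (3,5) (4,5) (5,5) (1,5) (0,5) (3,4) (1,4) (0,3) [ray(1,-1) blocked at (3,4)]
  BQ@(3,3): attacks (3,4) (3,2) (3,1) (3,0) (4,3) (5,3) (2,3) (1,3) (4,4) (5,5) (4,2) (5,1) (2,4) (1,5) (2,2) (1,1) (0,0) [ray(0,1) blocked at (3,4); ray(-1,0) blocked at (1,3)]
  BQ@(5,0): attacks (5,1) (5,2) (5,3) (5,4) (5,5) (4,0) (3,0) (2,0) (1,0) (0,0) (4,1) (3,2) (2,3) (1,4) (0,5)
B attacks (5,2): yes

Answer: yes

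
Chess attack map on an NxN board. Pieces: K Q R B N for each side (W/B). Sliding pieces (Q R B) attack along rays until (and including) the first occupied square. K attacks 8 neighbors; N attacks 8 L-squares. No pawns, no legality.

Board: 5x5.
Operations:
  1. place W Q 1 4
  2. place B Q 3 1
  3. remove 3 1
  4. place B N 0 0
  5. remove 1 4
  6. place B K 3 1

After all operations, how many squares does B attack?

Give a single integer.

Op 1: place WQ@(1,4)
Op 2: place BQ@(3,1)
Op 3: remove (3,1)
Op 4: place BN@(0,0)
Op 5: remove (1,4)
Op 6: place BK@(3,1)
Per-piece attacks for B:
  BN@(0,0): attacks (1,2) (2,1)
  BK@(3,1): attacks (3,2) (3,0) (4,1) (2,1) (4,2) (4,0) (2,2) (2,0)
Union (9 distinct): (1,2) (2,0) (2,1) (2,2) (3,0) (3,2) (4,0) (4,1) (4,2)

Answer: 9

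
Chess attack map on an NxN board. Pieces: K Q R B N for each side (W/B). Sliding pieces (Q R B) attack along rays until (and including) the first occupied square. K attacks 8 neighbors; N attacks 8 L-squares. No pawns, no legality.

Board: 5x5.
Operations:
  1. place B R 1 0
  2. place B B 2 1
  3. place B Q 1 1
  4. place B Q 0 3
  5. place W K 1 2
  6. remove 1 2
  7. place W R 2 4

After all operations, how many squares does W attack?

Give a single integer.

Op 1: place BR@(1,0)
Op 2: place BB@(2,1)
Op 3: place BQ@(1,1)
Op 4: place BQ@(0,3)
Op 5: place WK@(1,2)
Op 6: remove (1,2)
Op 7: place WR@(2,4)
Per-piece attacks for W:
  WR@(2,4): attacks (2,3) (2,2) (2,1) (3,4) (4,4) (1,4) (0,4) [ray(0,-1) blocked at (2,1)]
Union (7 distinct): (0,4) (1,4) (2,1) (2,2) (2,3) (3,4) (4,4)

Answer: 7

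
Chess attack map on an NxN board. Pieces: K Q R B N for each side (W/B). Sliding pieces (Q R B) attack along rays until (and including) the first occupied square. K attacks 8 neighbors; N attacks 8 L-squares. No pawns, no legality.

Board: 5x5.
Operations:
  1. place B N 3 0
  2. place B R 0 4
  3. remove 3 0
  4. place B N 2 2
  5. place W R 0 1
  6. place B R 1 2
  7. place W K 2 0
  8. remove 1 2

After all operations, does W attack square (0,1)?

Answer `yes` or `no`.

Answer: no

Derivation:
Op 1: place BN@(3,0)
Op 2: place BR@(0,4)
Op 3: remove (3,0)
Op 4: place BN@(2,2)
Op 5: place WR@(0,1)
Op 6: place BR@(1,2)
Op 7: place WK@(2,0)
Op 8: remove (1,2)
Per-piece attacks for W:
  WR@(0,1): attacks (0,2) (0,3) (0,4) (0,0) (1,1) (2,1) (3,1) (4,1) [ray(0,1) blocked at (0,4)]
  WK@(2,0): attacks (2,1) (3,0) (1,0) (3,1) (1,1)
W attacks (0,1): no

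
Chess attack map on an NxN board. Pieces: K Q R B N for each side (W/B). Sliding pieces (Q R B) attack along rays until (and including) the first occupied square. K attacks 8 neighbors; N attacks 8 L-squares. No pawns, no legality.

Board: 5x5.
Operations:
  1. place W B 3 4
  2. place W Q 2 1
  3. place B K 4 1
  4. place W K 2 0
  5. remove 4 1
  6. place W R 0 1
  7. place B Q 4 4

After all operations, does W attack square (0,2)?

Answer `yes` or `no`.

Op 1: place WB@(3,4)
Op 2: place WQ@(2,1)
Op 3: place BK@(4,1)
Op 4: place WK@(2,0)
Op 5: remove (4,1)
Op 6: place WR@(0,1)
Op 7: place BQ@(4,4)
Per-piece attacks for W:
  WR@(0,1): attacks (0,2) (0,3) (0,4) (0,0) (1,1) (2,1) [ray(1,0) blocked at (2,1)]
  WK@(2,0): attacks (2,1) (3,0) (1,0) (3,1) (1,1)
  WQ@(2,1): attacks (2,2) (2,3) (2,4) (2,0) (3,1) (4,1) (1,1) (0,1) (3,2) (4,3) (3,0) (1,2) (0,3) (1,0) [ray(0,-1) blocked at (2,0); ray(-1,0) blocked at (0,1)]
  WB@(3,4): attacks (4,3) (2,3) (1,2) (0,1) [ray(-1,-1) blocked at (0,1)]
W attacks (0,2): yes

Answer: yes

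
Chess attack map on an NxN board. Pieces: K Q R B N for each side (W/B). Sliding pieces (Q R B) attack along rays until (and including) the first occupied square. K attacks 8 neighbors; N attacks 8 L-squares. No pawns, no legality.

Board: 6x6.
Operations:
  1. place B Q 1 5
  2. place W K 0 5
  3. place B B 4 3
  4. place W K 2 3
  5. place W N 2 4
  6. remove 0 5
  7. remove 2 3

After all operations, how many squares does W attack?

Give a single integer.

Answer: 6

Derivation:
Op 1: place BQ@(1,5)
Op 2: place WK@(0,5)
Op 3: place BB@(4,3)
Op 4: place WK@(2,3)
Op 5: place WN@(2,4)
Op 6: remove (0,5)
Op 7: remove (2,3)
Per-piece attacks for W:
  WN@(2,4): attacks (4,5) (0,5) (3,2) (4,3) (1,2) (0,3)
Union (6 distinct): (0,3) (0,5) (1,2) (3,2) (4,3) (4,5)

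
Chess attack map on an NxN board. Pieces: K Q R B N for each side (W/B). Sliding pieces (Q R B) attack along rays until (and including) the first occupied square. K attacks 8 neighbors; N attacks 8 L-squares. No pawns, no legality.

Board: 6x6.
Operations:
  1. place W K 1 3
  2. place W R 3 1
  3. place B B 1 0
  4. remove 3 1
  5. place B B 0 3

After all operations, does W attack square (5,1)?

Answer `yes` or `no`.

Op 1: place WK@(1,3)
Op 2: place WR@(3,1)
Op 3: place BB@(1,0)
Op 4: remove (3,1)
Op 5: place BB@(0,3)
Per-piece attacks for W:
  WK@(1,3): attacks (1,4) (1,2) (2,3) (0,3) (2,4) (2,2) (0,4) (0,2)
W attacks (5,1): no

Answer: no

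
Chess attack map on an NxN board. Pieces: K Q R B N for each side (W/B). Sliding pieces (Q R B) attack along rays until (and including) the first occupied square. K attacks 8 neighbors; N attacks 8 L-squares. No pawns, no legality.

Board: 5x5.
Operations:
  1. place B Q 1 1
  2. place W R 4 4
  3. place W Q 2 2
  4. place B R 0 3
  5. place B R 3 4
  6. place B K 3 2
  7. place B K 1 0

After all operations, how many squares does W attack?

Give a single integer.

Answer: 18

Derivation:
Op 1: place BQ@(1,1)
Op 2: place WR@(4,4)
Op 3: place WQ@(2,2)
Op 4: place BR@(0,3)
Op 5: place BR@(3,4)
Op 6: place BK@(3,2)
Op 7: place BK@(1,0)
Per-piece attacks for W:
  WQ@(2,2): attacks (2,3) (2,4) (2,1) (2,0) (3,2) (1,2) (0,2) (3,3) (4,4) (3,1) (4,0) (1,3) (0,4) (1,1) [ray(1,0) blocked at (3,2); ray(1,1) blocked at (4,4); ray(-1,-1) blocked at (1,1)]
  WR@(4,4): attacks (4,3) (4,2) (4,1) (4,0) (3,4) [ray(-1,0) blocked at (3,4)]
Union (18 distinct): (0,2) (0,4) (1,1) (1,2) (1,3) (2,0) (2,1) (2,3) (2,4) (3,1) (3,2) (3,3) (3,4) (4,0) (4,1) (4,2) (4,3) (4,4)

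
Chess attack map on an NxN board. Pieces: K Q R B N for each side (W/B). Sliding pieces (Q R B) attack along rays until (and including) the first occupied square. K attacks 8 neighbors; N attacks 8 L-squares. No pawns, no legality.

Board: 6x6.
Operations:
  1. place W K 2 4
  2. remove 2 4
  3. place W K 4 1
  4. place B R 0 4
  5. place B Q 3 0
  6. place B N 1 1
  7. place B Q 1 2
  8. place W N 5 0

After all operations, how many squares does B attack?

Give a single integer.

Answer: 30

Derivation:
Op 1: place WK@(2,4)
Op 2: remove (2,4)
Op 3: place WK@(4,1)
Op 4: place BR@(0,4)
Op 5: place BQ@(3,0)
Op 6: place BN@(1,1)
Op 7: place BQ@(1,2)
Op 8: place WN@(5,0)
Per-piece attacks for B:
  BR@(0,4): attacks (0,5) (0,3) (0,2) (0,1) (0,0) (1,4) (2,4) (3,4) (4,4) (5,4)
  BN@(1,1): attacks (2,3) (3,2) (0,3) (3,0)
  BQ@(1,2): attacks (1,3) (1,4) (1,5) (1,1) (2,2) (3,2) (4,2) (5,2) (0,2) (2,3) (3,4) (4,5) (2,1) (3,0) (0,3) (0,1) [ray(0,-1) blocked at (1,1); ray(1,-1) blocked at (3,0)]
  BQ@(3,0): attacks (3,1) (3,2) (3,3) (3,4) (3,5) (4,0) (5,0) (2,0) (1,0) (0,0) (4,1) (2,1) (1,2) [ray(1,0) blocked at (5,0); ray(1,1) blocked at (4,1); ray(-1,1) blocked at (1,2)]
Union (30 distinct): (0,0) (0,1) (0,2) (0,3) (0,5) (1,0) (1,1) (1,2) (1,3) (1,4) (1,5) (2,0) (2,1) (2,2) (2,3) (2,4) (3,0) (3,1) (3,2) (3,3) (3,4) (3,5) (4,0) (4,1) (4,2) (4,4) (4,5) (5,0) (5,2) (5,4)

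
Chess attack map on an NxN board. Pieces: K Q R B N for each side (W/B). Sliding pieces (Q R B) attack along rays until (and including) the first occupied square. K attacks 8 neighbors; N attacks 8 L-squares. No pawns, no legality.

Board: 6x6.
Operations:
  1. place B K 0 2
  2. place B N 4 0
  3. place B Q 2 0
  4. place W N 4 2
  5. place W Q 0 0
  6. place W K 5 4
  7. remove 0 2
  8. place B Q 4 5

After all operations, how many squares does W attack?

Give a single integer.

Answer: 21

Derivation:
Op 1: place BK@(0,2)
Op 2: place BN@(4,0)
Op 3: place BQ@(2,0)
Op 4: place WN@(4,2)
Op 5: place WQ@(0,0)
Op 6: place WK@(5,4)
Op 7: remove (0,2)
Op 8: place BQ@(4,5)
Per-piece attacks for W:
  WQ@(0,0): attacks (0,1) (0,2) (0,3) (0,4) (0,5) (1,0) (2,0) (1,1) (2,2) (3,3) (4,4) (5,5) [ray(1,0) blocked at (2,0)]
  WN@(4,2): attacks (5,4) (3,4) (2,3) (5,0) (3,0) (2,1)
  WK@(5,4): attacks (5,5) (5,3) (4,4) (4,5) (4,3)
Union (21 distinct): (0,1) (0,2) (0,3) (0,4) (0,5) (1,0) (1,1) (2,0) (2,1) (2,2) (2,3) (3,0) (3,3) (3,4) (4,3) (4,4) (4,5) (5,0) (5,3) (5,4) (5,5)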